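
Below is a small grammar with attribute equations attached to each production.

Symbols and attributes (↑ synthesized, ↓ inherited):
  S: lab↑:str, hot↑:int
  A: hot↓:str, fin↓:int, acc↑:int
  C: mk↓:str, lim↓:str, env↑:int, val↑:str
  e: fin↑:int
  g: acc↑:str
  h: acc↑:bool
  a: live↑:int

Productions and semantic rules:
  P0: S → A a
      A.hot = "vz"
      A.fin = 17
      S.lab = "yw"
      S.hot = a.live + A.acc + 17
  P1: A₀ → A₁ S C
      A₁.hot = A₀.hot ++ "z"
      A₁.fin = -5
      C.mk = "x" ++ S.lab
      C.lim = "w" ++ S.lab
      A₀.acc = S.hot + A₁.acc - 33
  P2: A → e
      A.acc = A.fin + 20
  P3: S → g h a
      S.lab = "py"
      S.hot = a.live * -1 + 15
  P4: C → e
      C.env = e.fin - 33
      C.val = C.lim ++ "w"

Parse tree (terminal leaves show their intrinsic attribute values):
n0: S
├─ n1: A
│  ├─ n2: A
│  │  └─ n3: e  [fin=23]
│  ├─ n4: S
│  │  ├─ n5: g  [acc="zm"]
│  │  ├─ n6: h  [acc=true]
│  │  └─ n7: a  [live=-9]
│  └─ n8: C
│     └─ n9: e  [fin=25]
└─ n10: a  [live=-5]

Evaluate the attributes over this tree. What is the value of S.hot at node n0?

1. n1.hot = "vz"  ["vz"]
2. n1.fin = 17  [17]
3. n2.hot = "vzz"  [A₀.hot ++ "z"]
4. n2.fin = -5  [-5]
5. n3.fin = 23  [terminal]
6. n2.acc = 15  [A.fin + 20]
7. n5.acc = "zm"  [terminal]
8. n6.acc = true  [terminal]
9. n7.live = -9  [terminal]
10. n4.lab = "py"  ["py"]
11. n4.hot = 24  [a.live * -1 + 15]
12. n8.mk = "xpy"  ["x" ++ S.lab]
13. n8.lim = "wpy"  ["w" ++ S.lab]
14. n9.fin = 25  [terminal]
15. n8.env = -8  [e.fin - 33]
16. n8.val = "wpyw"  [C.lim ++ "w"]
17. n1.acc = 6  [S.hot + A₁.acc - 33]
18. n10.live = -5  [terminal]
19. n0.lab = "yw"  ["yw"]
20. n0.hot = 18  [a.live + A.acc + 17]

18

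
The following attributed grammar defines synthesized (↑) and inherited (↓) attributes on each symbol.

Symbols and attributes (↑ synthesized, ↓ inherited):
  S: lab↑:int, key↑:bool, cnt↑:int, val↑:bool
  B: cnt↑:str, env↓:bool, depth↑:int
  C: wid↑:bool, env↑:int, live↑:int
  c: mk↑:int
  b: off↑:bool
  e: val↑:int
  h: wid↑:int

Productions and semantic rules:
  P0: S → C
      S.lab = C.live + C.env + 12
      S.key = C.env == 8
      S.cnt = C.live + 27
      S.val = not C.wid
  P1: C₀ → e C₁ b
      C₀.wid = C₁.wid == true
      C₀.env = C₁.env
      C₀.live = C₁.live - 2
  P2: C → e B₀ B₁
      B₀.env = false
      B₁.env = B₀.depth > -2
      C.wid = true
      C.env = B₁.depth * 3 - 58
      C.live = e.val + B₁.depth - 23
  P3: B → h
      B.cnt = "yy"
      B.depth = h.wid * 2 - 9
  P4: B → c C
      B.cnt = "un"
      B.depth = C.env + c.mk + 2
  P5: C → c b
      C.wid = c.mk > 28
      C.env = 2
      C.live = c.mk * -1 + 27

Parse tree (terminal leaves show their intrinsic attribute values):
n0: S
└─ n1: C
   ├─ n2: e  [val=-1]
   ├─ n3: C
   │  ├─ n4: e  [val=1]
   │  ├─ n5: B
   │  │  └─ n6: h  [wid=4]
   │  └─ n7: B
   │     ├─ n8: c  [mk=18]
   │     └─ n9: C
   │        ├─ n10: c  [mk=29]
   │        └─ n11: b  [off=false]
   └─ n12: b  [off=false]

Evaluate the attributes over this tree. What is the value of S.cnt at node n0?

25

1. n2.val = -1  [terminal]
2. n4.val = 1  [terminal]
3. n5.env = false  [false]
4. n6.wid = 4  [terminal]
5. n5.cnt = "yy"  ["yy"]
6. n5.depth = -1  [h.wid * 2 - 9]
7. n7.env = true  [B₀.depth > -2]
8. n8.mk = 18  [terminal]
9. n10.mk = 29  [terminal]
10. n11.off = false  [terminal]
11. n9.wid = true  [c.mk > 28]
12. n9.env = 2  [2]
13. n9.live = -2  [c.mk * -1 + 27]
14. n7.cnt = "un"  ["un"]
15. n7.depth = 22  [C.env + c.mk + 2]
16. n3.wid = true  [true]
17. n3.env = 8  [B₁.depth * 3 - 58]
18. n3.live = 0  [e.val + B₁.depth - 23]
19. n12.off = false  [terminal]
20. n1.wid = true  [C₁.wid == true]
21. n1.env = 8  [C₁.env]
22. n1.live = -2  [C₁.live - 2]
23. n0.lab = 18  [C.live + C.env + 12]
24. n0.key = true  [C.env == 8]
25. n0.cnt = 25  [C.live + 27]
26. n0.val = false  [not C.wid]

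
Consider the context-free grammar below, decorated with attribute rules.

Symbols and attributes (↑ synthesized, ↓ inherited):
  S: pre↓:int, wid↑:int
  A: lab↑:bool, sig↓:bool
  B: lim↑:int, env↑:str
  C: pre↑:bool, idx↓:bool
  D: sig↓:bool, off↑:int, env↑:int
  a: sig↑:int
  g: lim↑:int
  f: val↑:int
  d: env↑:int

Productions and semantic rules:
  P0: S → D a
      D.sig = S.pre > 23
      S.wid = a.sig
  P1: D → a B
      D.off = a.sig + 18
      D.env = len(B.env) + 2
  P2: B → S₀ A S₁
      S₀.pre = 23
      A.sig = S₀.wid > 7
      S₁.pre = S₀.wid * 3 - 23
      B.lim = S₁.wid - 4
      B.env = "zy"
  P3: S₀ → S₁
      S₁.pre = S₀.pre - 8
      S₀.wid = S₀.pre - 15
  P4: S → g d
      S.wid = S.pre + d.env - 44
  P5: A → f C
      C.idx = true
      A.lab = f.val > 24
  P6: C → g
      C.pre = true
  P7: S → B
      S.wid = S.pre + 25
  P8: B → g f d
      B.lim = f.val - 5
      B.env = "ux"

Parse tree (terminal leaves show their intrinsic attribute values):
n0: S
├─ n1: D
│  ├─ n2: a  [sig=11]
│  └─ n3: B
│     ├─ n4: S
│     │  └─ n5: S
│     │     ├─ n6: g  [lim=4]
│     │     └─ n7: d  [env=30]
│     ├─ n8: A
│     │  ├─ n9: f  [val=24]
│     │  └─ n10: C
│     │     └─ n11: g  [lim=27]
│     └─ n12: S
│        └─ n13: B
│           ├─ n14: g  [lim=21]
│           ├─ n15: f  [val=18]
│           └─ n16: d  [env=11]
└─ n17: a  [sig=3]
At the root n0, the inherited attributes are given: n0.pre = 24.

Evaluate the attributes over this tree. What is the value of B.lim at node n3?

1. n0.pre = 24  [given at root]
2. n1.sig = true  [S.pre > 23]
3. n2.sig = 11  [terminal]
4. n4.pre = 23  [23]
5. n5.pre = 15  [S₀.pre - 8]
6. n6.lim = 4  [terminal]
7. n7.env = 30  [terminal]
8. n5.wid = 1  [S.pre + d.env - 44]
9. n4.wid = 8  [S₀.pre - 15]
10. n8.sig = true  [S₀.wid > 7]
11. n9.val = 24  [terminal]
12. n10.idx = true  [true]
13. n11.lim = 27  [terminal]
14. n10.pre = true  [true]
15. n8.lab = false  [f.val > 24]
16. n12.pre = 1  [S₀.wid * 3 - 23]
17. n14.lim = 21  [terminal]
18. n15.val = 18  [terminal]
19. n16.env = 11  [terminal]
20. n13.lim = 13  [f.val - 5]
21. n13.env = "ux"  ["ux"]
22. n12.wid = 26  [S.pre + 25]
23. n3.lim = 22  [S₁.wid - 4]
24. n3.env = "zy"  ["zy"]
25. n1.off = 29  [a.sig + 18]
26. n1.env = 4  [len(B.env) + 2]
27. n17.sig = 3  [terminal]
28. n0.wid = 3  [a.sig]

22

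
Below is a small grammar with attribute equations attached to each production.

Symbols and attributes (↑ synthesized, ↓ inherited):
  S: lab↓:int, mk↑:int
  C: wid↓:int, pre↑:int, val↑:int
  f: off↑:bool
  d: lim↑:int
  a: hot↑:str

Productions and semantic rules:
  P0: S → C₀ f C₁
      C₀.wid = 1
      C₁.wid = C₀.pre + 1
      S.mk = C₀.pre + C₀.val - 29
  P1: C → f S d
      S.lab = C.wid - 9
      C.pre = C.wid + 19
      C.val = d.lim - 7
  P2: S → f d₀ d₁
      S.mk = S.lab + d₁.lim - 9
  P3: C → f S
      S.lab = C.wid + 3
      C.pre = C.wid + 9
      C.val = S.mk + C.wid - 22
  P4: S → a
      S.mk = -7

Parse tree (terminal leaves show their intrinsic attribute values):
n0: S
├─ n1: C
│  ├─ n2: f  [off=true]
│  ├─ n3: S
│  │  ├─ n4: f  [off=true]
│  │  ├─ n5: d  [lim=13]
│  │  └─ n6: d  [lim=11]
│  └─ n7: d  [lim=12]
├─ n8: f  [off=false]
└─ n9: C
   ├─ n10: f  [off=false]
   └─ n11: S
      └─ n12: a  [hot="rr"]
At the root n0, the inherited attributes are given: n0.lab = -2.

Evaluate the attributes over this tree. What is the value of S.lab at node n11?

24

1. n0.lab = -2  [given at root]
2. n1.wid = 1  [1]
3. n2.off = true  [terminal]
4. n3.lab = -8  [C.wid - 9]
5. n4.off = true  [terminal]
6. n5.lim = 13  [terminal]
7. n6.lim = 11  [terminal]
8. n3.mk = -6  [S.lab + d₁.lim - 9]
9. n7.lim = 12  [terminal]
10. n1.pre = 20  [C.wid + 19]
11. n1.val = 5  [d.lim - 7]
12. n8.off = false  [terminal]
13. n9.wid = 21  [C₀.pre + 1]
14. n10.off = false  [terminal]
15. n11.lab = 24  [C.wid + 3]
16. n12.hot = "rr"  [terminal]
17. n11.mk = -7  [-7]
18. n9.pre = 30  [C.wid + 9]
19. n9.val = -8  [S.mk + C.wid - 22]
20. n0.mk = -4  [C₀.pre + C₀.val - 29]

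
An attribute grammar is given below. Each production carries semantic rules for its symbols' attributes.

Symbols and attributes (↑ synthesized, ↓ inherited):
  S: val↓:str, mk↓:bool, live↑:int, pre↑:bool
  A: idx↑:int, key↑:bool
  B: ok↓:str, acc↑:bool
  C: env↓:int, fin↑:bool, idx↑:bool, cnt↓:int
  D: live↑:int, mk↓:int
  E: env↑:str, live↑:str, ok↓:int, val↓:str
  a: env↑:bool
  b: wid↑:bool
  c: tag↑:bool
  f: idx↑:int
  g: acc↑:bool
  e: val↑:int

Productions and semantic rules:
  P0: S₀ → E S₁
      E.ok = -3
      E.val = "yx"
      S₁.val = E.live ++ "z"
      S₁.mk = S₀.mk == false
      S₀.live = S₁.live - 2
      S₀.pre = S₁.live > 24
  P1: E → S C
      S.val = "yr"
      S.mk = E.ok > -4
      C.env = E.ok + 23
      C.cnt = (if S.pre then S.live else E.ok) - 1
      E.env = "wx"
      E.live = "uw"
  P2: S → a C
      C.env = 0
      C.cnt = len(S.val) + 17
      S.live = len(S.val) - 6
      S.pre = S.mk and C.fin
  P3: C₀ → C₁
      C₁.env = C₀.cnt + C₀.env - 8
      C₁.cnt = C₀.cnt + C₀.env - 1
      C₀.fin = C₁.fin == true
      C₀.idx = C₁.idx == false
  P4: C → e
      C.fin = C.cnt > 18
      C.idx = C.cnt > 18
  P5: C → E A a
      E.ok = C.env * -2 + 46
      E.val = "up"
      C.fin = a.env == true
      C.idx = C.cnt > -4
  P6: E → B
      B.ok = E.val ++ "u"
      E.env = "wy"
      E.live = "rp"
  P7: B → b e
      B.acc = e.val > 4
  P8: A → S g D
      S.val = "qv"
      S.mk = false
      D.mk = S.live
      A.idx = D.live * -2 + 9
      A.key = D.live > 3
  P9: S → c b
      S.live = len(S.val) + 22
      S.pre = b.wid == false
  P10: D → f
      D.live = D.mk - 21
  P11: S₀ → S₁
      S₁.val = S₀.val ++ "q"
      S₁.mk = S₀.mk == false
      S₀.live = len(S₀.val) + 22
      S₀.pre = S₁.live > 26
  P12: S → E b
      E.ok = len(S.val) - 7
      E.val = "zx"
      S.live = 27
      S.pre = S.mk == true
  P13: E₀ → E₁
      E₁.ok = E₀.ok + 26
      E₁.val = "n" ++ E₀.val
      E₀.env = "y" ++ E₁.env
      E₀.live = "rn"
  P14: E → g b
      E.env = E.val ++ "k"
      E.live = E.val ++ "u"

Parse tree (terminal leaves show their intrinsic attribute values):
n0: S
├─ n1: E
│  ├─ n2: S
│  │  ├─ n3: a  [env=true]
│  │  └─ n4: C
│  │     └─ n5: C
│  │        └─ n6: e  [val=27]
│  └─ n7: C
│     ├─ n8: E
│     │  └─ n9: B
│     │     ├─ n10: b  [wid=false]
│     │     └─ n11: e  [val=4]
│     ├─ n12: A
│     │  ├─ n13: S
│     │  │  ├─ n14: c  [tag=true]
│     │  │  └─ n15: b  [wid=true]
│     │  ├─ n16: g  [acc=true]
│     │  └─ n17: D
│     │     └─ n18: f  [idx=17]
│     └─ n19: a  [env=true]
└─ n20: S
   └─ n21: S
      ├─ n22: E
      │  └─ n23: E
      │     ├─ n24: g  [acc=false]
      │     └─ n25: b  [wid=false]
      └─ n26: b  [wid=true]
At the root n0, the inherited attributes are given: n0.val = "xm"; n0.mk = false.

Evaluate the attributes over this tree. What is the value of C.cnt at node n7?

-4

1. n0.val = "xm"  [given at root]
2. n0.mk = false  [given at root]
3. n1.ok = -3  [-3]
4. n1.val = "yx"  ["yx"]
5. n2.val = "yr"  ["yr"]
6. n2.mk = true  [E.ok > -4]
7. n3.env = true  [terminal]
8. n4.env = 0  [0]
9. n4.cnt = 19  [len(S.val) + 17]
10. n5.env = 11  [C₀.cnt + C₀.env - 8]
11. n5.cnt = 18  [C₀.cnt + C₀.env - 1]
12. n6.val = 27  [terminal]
13. n5.fin = false  [C.cnt > 18]
14. n5.idx = false  [C.cnt > 18]
15. n4.fin = false  [C₁.fin == true]
16. n4.idx = true  [C₁.idx == false]
17. n2.live = -4  [len(S.val) - 6]
18. n2.pre = false  [S.mk and C.fin]
19. n7.env = 20  [E.ok + 23]
20. n7.cnt = -4  [(if S.pre then S.live else E.ok) - 1]
21. n8.ok = 6  [C.env * -2 + 46]
22. n8.val = "up"  ["up"]
23. n9.ok = "upu"  [E.val ++ "u"]
24. n10.wid = false  [terminal]
25. n11.val = 4  [terminal]
26. n9.acc = false  [e.val > 4]
27. n8.env = "wy"  ["wy"]
28. n8.live = "rp"  ["rp"]
29. n13.val = "qv"  ["qv"]
30. n13.mk = false  [false]
31. n14.tag = true  [terminal]
32. n15.wid = true  [terminal]
33. n13.live = 24  [len(S.val) + 22]
34. n13.pre = false  [b.wid == false]
35. n16.acc = true  [terminal]
36. n17.mk = 24  [S.live]
37. n18.idx = 17  [terminal]
38. n17.live = 3  [D.mk - 21]
39. n12.idx = 3  [D.live * -2 + 9]
40. n12.key = false  [D.live > 3]
41. n19.env = true  [terminal]
42. n7.fin = true  [a.env == true]
43. n7.idx = false  [C.cnt > -4]
44. n1.env = "wx"  ["wx"]
45. n1.live = "uw"  ["uw"]
46. n20.val = "uwz"  [E.live ++ "z"]
47. n20.mk = true  [S₀.mk == false]
48. n21.val = "uwzq"  [S₀.val ++ "q"]
49. n21.mk = false  [S₀.mk == false]
50. n22.ok = -3  [len(S.val) - 7]
51. n22.val = "zx"  ["zx"]
52. n23.ok = 23  [E₀.ok + 26]
53. n23.val = "nzx"  ["n" ++ E₀.val]
54. n24.acc = false  [terminal]
55. n25.wid = false  [terminal]
56. n23.env = "nzxk"  [E.val ++ "k"]
57. n23.live = "nzxu"  [E.val ++ "u"]
58. n22.env = "ynzxk"  ["y" ++ E₁.env]
59. n22.live = "rn"  ["rn"]
60. n26.wid = true  [terminal]
61. n21.live = 27  [27]
62. n21.pre = false  [S.mk == true]
63. n20.live = 25  [len(S₀.val) + 22]
64. n20.pre = true  [S₁.live > 26]
65. n0.live = 23  [S₁.live - 2]
66. n0.pre = true  [S₁.live > 24]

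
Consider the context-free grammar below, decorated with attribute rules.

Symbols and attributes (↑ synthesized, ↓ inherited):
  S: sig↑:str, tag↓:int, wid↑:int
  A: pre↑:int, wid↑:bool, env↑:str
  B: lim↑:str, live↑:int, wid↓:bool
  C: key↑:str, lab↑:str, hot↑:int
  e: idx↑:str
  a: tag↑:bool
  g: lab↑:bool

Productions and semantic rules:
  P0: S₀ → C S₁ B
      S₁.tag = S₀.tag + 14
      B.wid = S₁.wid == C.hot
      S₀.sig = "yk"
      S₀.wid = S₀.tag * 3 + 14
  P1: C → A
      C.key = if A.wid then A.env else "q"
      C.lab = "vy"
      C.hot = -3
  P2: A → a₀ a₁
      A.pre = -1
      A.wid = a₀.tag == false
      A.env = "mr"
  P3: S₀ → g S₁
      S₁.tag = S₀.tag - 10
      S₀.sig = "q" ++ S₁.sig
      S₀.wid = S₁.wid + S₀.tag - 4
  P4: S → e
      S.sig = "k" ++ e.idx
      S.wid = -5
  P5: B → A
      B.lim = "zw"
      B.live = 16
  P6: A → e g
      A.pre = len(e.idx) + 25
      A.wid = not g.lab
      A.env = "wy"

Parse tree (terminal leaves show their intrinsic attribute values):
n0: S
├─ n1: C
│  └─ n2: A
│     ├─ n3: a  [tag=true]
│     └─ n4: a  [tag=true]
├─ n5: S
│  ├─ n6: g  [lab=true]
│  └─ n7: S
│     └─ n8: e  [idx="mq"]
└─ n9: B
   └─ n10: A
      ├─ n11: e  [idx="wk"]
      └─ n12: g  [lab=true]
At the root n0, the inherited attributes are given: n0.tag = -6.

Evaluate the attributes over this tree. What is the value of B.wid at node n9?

false

1. n0.tag = -6  [given at root]
2. n3.tag = true  [terminal]
3. n4.tag = true  [terminal]
4. n2.pre = -1  [-1]
5. n2.wid = false  [a₀.tag == false]
6. n2.env = "mr"  ["mr"]
7. n1.key = "q"  [if A.wid then A.env else "q"]
8. n1.lab = "vy"  ["vy"]
9. n1.hot = -3  [-3]
10. n5.tag = 8  [S₀.tag + 14]
11. n6.lab = true  [terminal]
12. n7.tag = -2  [S₀.tag - 10]
13. n8.idx = "mq"  [terminal]
14. n7.sig = "kmq"  ["k" ++ e.idx]
15. n7.wid = -5  [-5]
16. n5.sig = "qkmq"  ["q" ++ S₁.sig]
17. n5.wid = -1  [S₁.wid + S₀.tag - 4]
18. n9.wid = false  [S₁.wid == C.hot]
19. n11.idx = "wk"  [terminal]
20. n12.lab = true  [terminal]
21. n10.pre = 27  [len(e.idx) + 25]
22. n10.wid = false  [not g.lab]
23. n10.env = "wy"  ["wy"]
24. n9.lim = "zw"  ["zw"]
25. n9.live = 16  [16]
26. n0.sig = "yk"  ["yk"]
27. n0.wid = -4  [S₀.tag * 3 + 14]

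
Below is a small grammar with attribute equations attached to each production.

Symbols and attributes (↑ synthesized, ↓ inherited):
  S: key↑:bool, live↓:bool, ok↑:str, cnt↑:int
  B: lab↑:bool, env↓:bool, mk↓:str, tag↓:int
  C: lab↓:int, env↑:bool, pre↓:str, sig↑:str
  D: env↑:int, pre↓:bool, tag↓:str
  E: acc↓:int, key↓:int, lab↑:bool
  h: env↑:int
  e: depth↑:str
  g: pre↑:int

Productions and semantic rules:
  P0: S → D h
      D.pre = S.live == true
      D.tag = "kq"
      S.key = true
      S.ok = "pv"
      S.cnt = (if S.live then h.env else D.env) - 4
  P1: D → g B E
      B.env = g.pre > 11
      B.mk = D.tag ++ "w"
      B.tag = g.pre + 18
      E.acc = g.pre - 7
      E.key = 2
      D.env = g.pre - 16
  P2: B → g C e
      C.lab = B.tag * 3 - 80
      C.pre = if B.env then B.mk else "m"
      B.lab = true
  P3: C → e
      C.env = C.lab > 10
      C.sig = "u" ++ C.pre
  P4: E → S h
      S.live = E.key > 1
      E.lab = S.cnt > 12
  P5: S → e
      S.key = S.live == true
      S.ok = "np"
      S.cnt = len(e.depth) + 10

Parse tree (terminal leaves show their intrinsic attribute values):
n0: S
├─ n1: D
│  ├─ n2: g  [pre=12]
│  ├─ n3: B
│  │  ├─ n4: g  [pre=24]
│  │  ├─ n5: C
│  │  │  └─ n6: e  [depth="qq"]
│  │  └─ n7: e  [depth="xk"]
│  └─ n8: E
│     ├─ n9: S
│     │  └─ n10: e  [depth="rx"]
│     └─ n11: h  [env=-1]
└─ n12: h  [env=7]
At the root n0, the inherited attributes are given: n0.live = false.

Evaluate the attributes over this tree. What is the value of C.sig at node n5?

1. n0.live = false  [given at root]
2. n1.pre = false  [S.live == true]
3. n1.tag = "kq"  ["kq"]
4. n2.pre = 12  [terminal]
5. n3.env = true  [g.pre > 11]
6. n3.mk = "kqw"  [D.tag ++ "w"]
7. n3.tag = 30  [g.pre + 18]
8. n4.pre = 24  [terminal]
9. n5.lab = 10  [B.tag * 3 - 80]
10. n5.pre = "kqw"  [if B.env then B.mk else "m"]
11. n6.depth = "qq"  [terminal]
12. n5.env = false  [C.lab > 10]
13. n5.sig = "ukqw"  ["u" ++ C.pre]
14. n7.depth = "xk"  [terminal]
15. n3.lab = true  [true]
16. n8.acc = 5  [g.pre - 7]
17. n8.key = 2  [2]
18. n9.live = true  [E.key > 1]
19. n10.depth = "rx"  [terminal]
20. n9.key = true  [S.live == true]
21. n9.ok = "np"  ["np"]
22. n9.cnt = 12  [len(e.depth) + 10]
23. n11.env = -1  [terminal]
24. n8.lab = false  [S.cnt > 12]
25. n1.env = -4  [g.pre - 16]
26. n12.env = 7  [terminal]
27. n0.key = true  [true]
28. n0.ok = "pv"  ["pv"]
29. n0.cnt = -8  [(if S.live then h.env else D.env) - 4]

"ukqw"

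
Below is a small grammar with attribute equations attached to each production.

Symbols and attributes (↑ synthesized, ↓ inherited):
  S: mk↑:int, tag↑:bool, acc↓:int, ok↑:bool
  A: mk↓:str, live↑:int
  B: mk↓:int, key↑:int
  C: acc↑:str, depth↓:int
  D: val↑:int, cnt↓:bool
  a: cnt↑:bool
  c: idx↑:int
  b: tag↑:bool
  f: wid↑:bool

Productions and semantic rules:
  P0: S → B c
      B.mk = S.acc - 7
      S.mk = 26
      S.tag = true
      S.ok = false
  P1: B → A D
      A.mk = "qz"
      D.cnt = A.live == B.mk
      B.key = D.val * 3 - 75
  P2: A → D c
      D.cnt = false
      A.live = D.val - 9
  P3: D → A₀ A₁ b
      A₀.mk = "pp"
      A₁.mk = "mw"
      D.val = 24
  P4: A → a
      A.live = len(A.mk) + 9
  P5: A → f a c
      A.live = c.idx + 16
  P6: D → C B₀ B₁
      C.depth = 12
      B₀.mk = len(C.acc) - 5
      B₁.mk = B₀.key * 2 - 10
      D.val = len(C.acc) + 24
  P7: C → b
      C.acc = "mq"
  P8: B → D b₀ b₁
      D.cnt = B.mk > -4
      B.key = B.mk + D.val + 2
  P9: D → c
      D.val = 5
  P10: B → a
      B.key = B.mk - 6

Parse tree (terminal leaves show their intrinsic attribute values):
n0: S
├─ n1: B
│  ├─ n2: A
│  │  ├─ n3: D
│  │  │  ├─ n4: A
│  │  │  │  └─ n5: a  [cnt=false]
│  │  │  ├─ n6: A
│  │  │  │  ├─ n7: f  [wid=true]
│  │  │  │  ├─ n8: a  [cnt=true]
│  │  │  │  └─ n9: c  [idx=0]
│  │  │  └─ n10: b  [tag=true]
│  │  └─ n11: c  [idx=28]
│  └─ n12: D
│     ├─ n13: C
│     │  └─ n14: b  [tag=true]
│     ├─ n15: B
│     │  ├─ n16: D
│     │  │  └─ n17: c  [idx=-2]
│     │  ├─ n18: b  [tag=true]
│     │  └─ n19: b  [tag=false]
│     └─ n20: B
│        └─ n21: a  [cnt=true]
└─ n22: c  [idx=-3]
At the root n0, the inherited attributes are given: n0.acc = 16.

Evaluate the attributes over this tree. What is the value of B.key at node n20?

1. n0.acc = 16  [given at root]
2. n1.mk = 9  [S.acc - 7]
3. n2.mk = "qz"  ["qz"]
4. n3.cnt = false  [false]
5. n4.mk = "pp"  ["pp"]
6. n5.cnt = false  [terminal]
7. n4.live = 11  [len(A.mk) + 9]
8. n6.mk = "mw"  ["mw"]
9. n7.wid = true  [terminal]
10. n8.cnt = true  [terminal]
11. n9.idx = 0  [terminal]
12. n6.live = 16  [c.idx + 16]
13. n10.tag = true  [terminal]
14. n3.val = 24  [24]
15. n11.idx = 28  [terminal]
16. n2.live = 15  [D.val - 9]
17. n12.cnt = false  [A.live == B.mk]
18. n13.depth = 12  [12]
19. n14.tag = true  [terminal]
20. n13.acc = "mq"  ["mq"]
21. n15.mk = -3  [len(C.acc) - 5]
22. n16.cnt = true  [B.mk > -4]
23. n17.idx = -2  [terminal]
24. n16.val = 5  [5]
25. n18.tag = true  [terminal]
26. n19.tag = false  [terminal]
27. n15.key = 4  [B.mk + D.val + 2]
28. n20.mk = -2  [B₀.key * 2 - 10]
29. n21.cnt = true  [terminal]
30. n20.key = -8  [B.mk - 6]
31. n12.val = 26  [len(C.acc) + 24]
32. n1.key = 3  [D.val * 3 - 75]
33. n22.idx = -3  [terminal]
34. n0.mk = 26  [26]
35. n0.tag = true  [true]
36. n0.ok = false  [false]

-8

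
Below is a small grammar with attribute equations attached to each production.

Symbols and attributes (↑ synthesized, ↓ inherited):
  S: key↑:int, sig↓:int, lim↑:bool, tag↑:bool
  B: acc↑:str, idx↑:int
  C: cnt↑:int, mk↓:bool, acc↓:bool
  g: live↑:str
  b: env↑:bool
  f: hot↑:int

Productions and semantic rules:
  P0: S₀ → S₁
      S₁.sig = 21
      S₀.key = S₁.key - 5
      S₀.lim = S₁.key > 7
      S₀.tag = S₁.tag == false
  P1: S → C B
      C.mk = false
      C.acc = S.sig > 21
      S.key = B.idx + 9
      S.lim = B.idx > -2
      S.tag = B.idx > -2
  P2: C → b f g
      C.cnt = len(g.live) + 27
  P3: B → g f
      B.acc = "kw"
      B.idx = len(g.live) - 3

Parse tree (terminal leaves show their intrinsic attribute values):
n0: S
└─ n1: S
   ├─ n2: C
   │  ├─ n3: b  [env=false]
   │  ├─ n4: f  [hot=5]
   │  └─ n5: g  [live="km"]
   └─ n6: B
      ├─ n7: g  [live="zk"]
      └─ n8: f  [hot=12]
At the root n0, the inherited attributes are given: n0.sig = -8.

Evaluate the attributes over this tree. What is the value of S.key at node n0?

3

1. n0.sig = -8  [given at root]
2. n1.sig = 21  [21]
3. n2.mk = false  [false]
4. n2.acc = false  [S.sig > 21]
5. n3.env = false  [terminal]
6. n4.hot = 5  [terminal]
7. n5.live = "km"  [terminal]
8. n2.cnt = 29  [len(g.live) + 27]
9. n7.live = "zk"  [terminal]
10. n8.hot = 12  [terminal]
11. n6.acc = "kw"  ["kw"]
12. n6.idx = -1  [len(g.live) - 3]
13. n1.key = 8  [B.idx + 9]
14. n1.lim = true  [B.idx > -2]
15. n1.tag = true  [B.idx > -2]
16. n0.key = 3  [S₁.key - 5]
17. n0.lim = true  [S₁.key > 7]
18. n0.tag = false  [S₁.tag == false]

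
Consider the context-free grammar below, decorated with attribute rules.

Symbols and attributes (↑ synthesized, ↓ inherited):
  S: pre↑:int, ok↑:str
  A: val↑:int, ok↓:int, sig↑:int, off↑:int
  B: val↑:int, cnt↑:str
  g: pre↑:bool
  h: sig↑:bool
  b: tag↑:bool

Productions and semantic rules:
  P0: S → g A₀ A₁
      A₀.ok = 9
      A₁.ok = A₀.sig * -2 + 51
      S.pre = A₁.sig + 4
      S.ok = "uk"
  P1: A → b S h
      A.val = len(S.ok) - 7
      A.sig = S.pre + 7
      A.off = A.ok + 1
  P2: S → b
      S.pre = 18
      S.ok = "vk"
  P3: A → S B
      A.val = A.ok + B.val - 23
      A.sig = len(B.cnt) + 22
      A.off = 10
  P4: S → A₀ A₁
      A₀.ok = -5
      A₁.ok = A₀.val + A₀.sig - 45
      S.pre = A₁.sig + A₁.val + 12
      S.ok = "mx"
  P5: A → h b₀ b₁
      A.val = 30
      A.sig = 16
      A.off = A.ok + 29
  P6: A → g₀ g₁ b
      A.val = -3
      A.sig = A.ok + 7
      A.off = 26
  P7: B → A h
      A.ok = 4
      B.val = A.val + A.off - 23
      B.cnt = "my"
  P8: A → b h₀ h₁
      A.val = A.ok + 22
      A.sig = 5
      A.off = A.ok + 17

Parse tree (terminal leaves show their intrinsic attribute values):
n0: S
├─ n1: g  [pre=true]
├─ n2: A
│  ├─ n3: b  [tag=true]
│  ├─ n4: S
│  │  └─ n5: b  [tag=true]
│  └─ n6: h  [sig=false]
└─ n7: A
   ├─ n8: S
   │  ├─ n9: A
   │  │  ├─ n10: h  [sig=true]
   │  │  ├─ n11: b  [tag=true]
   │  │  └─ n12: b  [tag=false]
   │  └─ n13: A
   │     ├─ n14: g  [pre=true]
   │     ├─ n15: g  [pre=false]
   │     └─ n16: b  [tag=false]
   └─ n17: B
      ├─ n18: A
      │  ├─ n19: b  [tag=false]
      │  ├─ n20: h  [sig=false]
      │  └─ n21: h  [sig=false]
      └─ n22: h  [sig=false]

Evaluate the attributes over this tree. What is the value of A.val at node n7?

2

1. n1.pre = true  [terminal]
2. n2.ok = 9  [9]
3. n3.tag = true  [terminal]
4. n5.tag = true  [terminal]
5. n4.pre = 18  [18]
6. n4.ok = "vk"  ["vk"]
7. n6.sig = false  [terminal]
8. n2.val = -5  [len(S.ok) - 7]
9. n2.sig = 25  [S.pre + 7]
10. n2.off = 10  [A.ok + 1]
11. n7.ok = 1  [A₀.sig * -2 + 51]
12. n9.ok = -5  [-5]
13. n10.sig = true  [terminal]
14. n11.tag = true  [terminal]
15. n12.tag = false  [terminal]
16. n9.val = 30  [30]
17. n9.sig = 16  [16]
18. n9.off = 24  [A.ok + 29]
19. n13.ok = 1  [A₀.val + A₀.sig - 45]
20. n14.pre = true  [terminal]
21. n15.pre = false  [terminal]
22. n16.tag = false  [terminal]
23. n13.val = -3  [-3]
24. n13.sig = 8  [A.ok + 7]
25. n13.off = 26  [26]
26. n8.pre = 17  [A₁.sig + A₁.val + 12]
27. n8.ok = "mx"  ["mx"]
28. n18.ok = 4  [4]
29. n19.tag = false  [terminal]
30. n20.sig = false  [terminal]
31. n21.sig = false  [terminal]
32. n18.val = 26  [A.ok + 22]
33. n18.sig = 5  [5]
34. n18.off = 21  [A.ok + 17]
35. n22.sig = false  [terminal]
36. n17.val = 24  [A.val + A.off - 23]
37. n17.cnt = "my"  ["my"]
38. n7.val = 2  [A.ok + B.val - 23]
39. n7.sig = 24  [len(B.cnt) + 22]
40. n7.off = 10  [10]
41. n0.pre = 28  [A₁.sig + 4]
42. n0.ok = "uk"  ["uk"]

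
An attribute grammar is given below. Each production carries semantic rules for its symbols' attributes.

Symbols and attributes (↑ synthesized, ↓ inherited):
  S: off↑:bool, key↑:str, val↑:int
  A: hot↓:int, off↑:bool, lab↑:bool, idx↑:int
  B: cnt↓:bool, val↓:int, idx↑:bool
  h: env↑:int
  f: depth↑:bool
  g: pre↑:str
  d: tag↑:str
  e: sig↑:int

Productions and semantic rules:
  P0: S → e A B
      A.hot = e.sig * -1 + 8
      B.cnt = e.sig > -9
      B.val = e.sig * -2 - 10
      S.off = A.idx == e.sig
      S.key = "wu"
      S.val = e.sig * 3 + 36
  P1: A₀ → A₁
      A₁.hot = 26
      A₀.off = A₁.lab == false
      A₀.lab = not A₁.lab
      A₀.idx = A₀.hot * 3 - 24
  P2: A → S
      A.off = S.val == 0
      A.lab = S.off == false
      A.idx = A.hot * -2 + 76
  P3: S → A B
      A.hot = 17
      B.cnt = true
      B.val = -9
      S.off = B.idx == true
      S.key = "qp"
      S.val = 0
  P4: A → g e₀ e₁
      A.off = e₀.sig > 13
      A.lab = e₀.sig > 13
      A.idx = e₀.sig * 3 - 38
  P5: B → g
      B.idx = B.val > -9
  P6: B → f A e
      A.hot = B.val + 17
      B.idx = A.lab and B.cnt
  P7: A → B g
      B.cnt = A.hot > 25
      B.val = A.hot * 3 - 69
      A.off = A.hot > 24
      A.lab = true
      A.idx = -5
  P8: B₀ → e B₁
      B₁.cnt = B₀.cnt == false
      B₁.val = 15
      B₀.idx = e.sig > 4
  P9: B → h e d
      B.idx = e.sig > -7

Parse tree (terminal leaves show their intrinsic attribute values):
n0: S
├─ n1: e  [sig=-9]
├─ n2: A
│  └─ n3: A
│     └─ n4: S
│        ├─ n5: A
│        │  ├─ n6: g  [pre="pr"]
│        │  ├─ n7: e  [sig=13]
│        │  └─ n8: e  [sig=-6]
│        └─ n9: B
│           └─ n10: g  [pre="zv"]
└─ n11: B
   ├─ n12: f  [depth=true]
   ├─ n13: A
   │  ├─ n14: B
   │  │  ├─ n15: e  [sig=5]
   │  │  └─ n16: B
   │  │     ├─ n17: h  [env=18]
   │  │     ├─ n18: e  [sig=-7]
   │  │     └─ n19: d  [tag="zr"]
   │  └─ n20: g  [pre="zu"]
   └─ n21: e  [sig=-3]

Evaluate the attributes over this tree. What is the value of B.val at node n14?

6

1. n1.sig = -9  [terminal]
2. n2.hot = 17  [e.sig * -1 + 8]
3. n3.hot = 26  [26]
4. n5.hot = 17  [17]
5. n6.pre = "pr"  [terminal]
6. n7.sig = 13  [terminal]
7. n8.sig = -6  [terminal]
8. n5.off = false  [e₀.sig > 13]
9. n5.lab = false  [e₀.sig > 13]
10. n5.idx = 1  [e₀.sig * 3 - 38]
11. n9.cnt = true  [true]
12. n9.val = -9  [-9]
13. n10.pre = "zv"  [terminal]
14. n9.idx = false  [B.val > -9]
15. n4.off = false  [B.idx == true]
16. n4.key = "qp"  ["qp"]
17. n4.val = 0  [0]
18. n3.off = true  [S.val == 0]
19. n3.lab = true  [S.off == false]
20. n3.idx = 24  [A.hot * -2 + 76]
21. n2.off = false  [A₁.lab == false]
22. n2.lab = false  [not A₁.lab]
23. n2.idx = 27  [A₀.hot * 3 - 24]
24. n11.cnt = false  [e.sig > -9]
25. n11.val = 8  [e.sig * -2 - 10]
26. n12.depth = true  [terminal]
27. n13.hot = 25  [B.val + 17]
28. n14.cnt = false  [A.hot > 25]
29. n14.val = 6  [A.hot * 3 - 69]
30. n15.sig = 5  [terminal]
31. n16.cnt = true  [B₀.cnt == false]
32. n16.val = 15  [15]
33. n17.env = 18  [terminal]
34. n18.sig = -7  [terminal]
35. n19.tag = "zr"  [terminal]
36. n16.idx = false  [e.sig > -7]
37. n14.idx = true  [e.sig > 4]
38. n20.pre = "zu"  [terminal]
39. n13.off = true  [A.hot > 24]
40. n13.lab = true  [true]
41. n13.idx = -5  [-5]
42. n21.sig = -3  [terminal]
43. n11.idx = false  [A.lab and B.cnt]
44. n0.off = false  [A.idx == e.sig]
45. n0.key = "wu"  ["wu"]
46. n0.val = 9  [e.sig * 3 + 36]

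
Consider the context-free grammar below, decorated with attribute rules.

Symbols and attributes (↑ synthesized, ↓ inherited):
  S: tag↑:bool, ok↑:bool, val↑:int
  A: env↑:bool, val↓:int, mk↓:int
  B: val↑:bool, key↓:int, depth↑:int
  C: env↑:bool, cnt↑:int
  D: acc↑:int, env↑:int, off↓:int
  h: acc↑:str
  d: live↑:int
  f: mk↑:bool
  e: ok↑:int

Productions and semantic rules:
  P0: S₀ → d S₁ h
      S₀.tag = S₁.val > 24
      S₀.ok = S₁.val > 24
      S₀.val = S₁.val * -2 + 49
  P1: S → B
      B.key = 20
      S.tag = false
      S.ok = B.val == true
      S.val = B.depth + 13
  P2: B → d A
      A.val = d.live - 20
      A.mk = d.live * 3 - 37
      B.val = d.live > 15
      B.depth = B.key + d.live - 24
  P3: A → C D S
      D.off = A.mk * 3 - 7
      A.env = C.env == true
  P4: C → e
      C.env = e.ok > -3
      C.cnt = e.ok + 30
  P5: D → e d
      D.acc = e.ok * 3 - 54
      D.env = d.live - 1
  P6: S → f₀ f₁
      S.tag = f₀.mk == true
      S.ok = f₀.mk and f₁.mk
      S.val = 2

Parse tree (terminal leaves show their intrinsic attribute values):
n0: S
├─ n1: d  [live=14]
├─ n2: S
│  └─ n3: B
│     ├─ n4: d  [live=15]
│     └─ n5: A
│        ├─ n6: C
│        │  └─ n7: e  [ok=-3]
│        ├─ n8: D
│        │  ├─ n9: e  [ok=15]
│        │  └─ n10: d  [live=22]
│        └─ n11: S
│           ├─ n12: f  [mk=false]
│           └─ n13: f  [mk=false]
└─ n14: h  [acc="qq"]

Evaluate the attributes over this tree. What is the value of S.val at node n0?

1. n1.live = 14  [terminal]
2. n3.key = 20  [20]
3. n4.live = 15  [terminal]
4. n5.val = -5  [d.live - 20]
5. n5.mk = 8  [d.live * 3 - 37]
6. n7.ok = -3  [terminal]
7. n6.env = false  [e.ok > -3]
8. n6.cnt = 27  [e.ok + 30]
9. n8.off = 17  [A.mk * 3 - 7]
10. n9.ok = 15  [terminal]
11. n10.live = 22  [terminal]
12. n8.acc = -9  [e.ok * 3 - 54]
13. n8.env = 21  [d.live - 1]
14. n12.mk = false  [terminal]
15. n13.mk = false  [terminal]
16. n11.tag = false  [f₀.mk == true]
17. n11.ok = false  [f₀.mk and f₁.mk]
18. n11.val = 2  [2]
19. n5.env = false  [C.env == true]
20. n3.val = false  [d.live > 15]
21. n3.depth = 11  [B.key + d.live - 24]
22. n2.tag = false  [false]
23. n2.ok = false  [B.val == true]
24. n2.val = 24  [B.depth + 13]
25. n14.acc = "qq"  [terminal]
26. n0.tag = false  [S₁.val > 24]
27. n0.ok = false  [S₁.val > 24]
28. n0.val = 1  [S₁.val * -2 + 49]

1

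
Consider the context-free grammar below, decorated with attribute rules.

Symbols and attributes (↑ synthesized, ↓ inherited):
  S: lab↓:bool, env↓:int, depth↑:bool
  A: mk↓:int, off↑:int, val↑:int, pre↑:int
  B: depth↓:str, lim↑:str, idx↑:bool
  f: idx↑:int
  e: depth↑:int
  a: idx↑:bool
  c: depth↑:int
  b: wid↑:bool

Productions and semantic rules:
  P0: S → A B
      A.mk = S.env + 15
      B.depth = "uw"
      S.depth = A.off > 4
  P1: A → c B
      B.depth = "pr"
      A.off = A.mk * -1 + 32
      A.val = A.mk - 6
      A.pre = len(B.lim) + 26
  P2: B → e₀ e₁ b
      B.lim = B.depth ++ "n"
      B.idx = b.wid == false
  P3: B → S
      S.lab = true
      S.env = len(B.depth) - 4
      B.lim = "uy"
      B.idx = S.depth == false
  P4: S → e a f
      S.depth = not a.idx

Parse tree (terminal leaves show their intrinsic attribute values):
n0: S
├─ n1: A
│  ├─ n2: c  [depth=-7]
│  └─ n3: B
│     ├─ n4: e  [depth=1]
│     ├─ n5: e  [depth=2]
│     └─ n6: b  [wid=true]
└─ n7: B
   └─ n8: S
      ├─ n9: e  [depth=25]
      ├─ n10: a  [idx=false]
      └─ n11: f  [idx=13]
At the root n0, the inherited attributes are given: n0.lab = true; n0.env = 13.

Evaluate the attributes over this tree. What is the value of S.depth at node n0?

false

1. n0.lab = true  [given at root]
2. n0.env = 13  [given at root]
3. n1.mk = 28  [S.env + 15]
4. n2.depth = -7  [terminal]
5. n3.depth = "pr"  ["pr"]
6. n4.depth = 1  [terminal]
7. n5.depth = 2  [terminal]
8. n6.wid = true  [terminal]
9. n3.lim = "prn"  [B.depth ++ "n"]
10. n3.idx = false  [b.wid == false]
11. n1.off = 4  [A.mk * -1 + 32]
12. n1.val = 22  [A.mk - 6]
13. n1.pre = 29  [len(B.lim) + 26]
14. n7.depth = "uw"  ["uw"]
15. n8.lab = true  [true]
16. n8.env = -2  [len(B.depth) - 4]
17. n9.depth = 25  [terminal]
18. n10.idx = false  [terminal]
19. n11.idx = 13  [terminal]
20. n8.depth = true  [not a.idx]
21. n7.lim = "uy"  ["uy"]
22. n7.idx = false  [S.depth == false]
23. n0.depth = false  [A.off > 4]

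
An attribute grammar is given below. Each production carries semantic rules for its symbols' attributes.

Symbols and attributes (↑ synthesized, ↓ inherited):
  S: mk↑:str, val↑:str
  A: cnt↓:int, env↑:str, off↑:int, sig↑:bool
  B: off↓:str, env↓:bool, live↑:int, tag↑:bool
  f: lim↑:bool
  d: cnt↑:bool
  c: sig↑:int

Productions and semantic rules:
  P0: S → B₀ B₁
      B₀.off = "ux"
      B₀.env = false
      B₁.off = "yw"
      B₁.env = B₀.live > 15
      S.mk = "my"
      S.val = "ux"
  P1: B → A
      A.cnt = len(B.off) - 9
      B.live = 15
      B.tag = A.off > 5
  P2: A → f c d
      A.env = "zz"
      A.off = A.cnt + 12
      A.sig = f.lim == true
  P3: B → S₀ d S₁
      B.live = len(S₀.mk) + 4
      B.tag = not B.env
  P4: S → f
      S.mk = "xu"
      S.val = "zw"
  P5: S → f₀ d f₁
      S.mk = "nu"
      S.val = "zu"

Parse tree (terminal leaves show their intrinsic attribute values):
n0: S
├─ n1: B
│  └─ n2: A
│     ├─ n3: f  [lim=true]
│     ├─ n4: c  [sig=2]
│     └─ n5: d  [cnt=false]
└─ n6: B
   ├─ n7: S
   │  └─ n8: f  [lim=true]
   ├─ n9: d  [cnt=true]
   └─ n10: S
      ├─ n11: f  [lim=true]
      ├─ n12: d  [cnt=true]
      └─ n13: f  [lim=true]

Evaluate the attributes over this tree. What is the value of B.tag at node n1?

false

1. n1.off = "ux"  ["ux"]
2. n1.env = false  [false]
3. n2.cnt = -7  [len(B.off) - 9]
4. n3.lim = true  [terminal]
5. n4.sig = 2  [terminal]
6. n5.cnt = false  [terminal]
7. n2.env = "zz"  ["zz"]
8. n2.off = 5  [A.cnt + 12]
9. n2.sig = true  [f.lim == true]
10. n1.live = 15  [15]
11. n1.tag = false  [A.off > 5]
12. n6.off = "yw"  ["yw"]
13. n6.env = false  [B₀.live > 15]
14. n8.lim = true  [terminal]
15. n7.mk = "xu"  ["xu"]
16. n7.val = "zw"  ["zw"]
17. n9.cnt = true  [terminal]
18. n11.lim = true  [terminal]
19. n12.cnt = true  [terminal]
20. n13.lim = true  [terminal]
21. n10.mk = "nu"  ["nu"]
22. n10.val = "zu"  ["zu"]
23. n6.live = 6  [len(S₀.mk) + 4]
24. n6.tag = true  [not B.env]
25. n0.mk = "my"  ["my"]
26. n0.val = "ux"  ["ux"]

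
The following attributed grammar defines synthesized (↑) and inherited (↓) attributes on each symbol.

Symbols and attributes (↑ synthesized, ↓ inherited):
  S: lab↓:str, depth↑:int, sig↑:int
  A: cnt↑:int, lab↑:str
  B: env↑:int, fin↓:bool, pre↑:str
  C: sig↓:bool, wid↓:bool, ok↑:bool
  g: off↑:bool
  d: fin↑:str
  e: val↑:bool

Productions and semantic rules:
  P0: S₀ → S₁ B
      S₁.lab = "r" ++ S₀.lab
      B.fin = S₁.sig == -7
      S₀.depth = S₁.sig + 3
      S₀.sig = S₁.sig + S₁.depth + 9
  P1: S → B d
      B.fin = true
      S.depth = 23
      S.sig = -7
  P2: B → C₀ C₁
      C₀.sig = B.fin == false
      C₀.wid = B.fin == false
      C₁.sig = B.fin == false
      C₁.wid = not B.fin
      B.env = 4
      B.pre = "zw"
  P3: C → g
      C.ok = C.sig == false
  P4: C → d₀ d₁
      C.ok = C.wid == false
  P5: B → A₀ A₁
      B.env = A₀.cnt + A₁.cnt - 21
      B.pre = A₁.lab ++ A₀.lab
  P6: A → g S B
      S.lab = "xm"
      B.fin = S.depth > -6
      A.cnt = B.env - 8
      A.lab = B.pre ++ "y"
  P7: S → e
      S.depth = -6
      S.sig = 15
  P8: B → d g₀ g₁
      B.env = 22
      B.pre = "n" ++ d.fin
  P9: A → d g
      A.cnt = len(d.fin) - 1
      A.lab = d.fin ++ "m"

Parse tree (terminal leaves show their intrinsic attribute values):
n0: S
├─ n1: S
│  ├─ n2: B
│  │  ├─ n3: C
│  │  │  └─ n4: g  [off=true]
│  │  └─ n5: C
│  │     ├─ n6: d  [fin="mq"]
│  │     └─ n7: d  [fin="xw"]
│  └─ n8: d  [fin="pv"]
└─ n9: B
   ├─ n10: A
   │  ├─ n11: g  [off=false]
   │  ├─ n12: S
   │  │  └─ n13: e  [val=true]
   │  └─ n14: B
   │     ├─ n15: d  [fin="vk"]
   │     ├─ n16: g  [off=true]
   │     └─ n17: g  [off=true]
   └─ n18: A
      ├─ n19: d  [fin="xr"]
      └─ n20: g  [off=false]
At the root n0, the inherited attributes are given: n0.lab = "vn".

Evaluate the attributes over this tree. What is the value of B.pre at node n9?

1. n0.lab = "vn"  [given at root]
2. n1.lab = "rvn"  ["r" ++ S₀.lab]
3. n2.fin = true  [true]
4. n3.sig = false  [B.fin == false]
5. n3.wid = false  [B.fin == false]
6. n4.off = true  [terminal]
7. n3.ok = true  [C.sig == false]
8. n5.sig = false  [B.fin == false]
9. n5.wid = false  [not B.fin]
10. n6.fin = "mq"  [terminal]
11. n7.fin = "xw"  [terminal]
12. n5.ok = true  [C.wid == false]
13. n2.env = 4  [4]
14. n2.pre = "zw"  ["zw"]
15. n8.fin = "pv"  [terminal]
16. n1.depth = 23  [23]
17. n1.sig = -7  [-7]
18. n9.fin = true  [S₁.sig == -7]
19. n11.off = false  [terminal]
20. n12.lab = "xm"  ["xm"]
21. n13.val = true  [terminal]
22. n12.depth = -6  [-6]
23. n12.sig = 15  [15]
24. n14.fin = false  [S.depth > -6]
25. n15.fin = "vk"  [terminal]
26. n16.off = true  [terminal]
27. n17.off = true  [terminal]
28. n14.env = 22  [22]
29. n14.pre = "nvk"  ["n" ++ d.fin]
30. n10.cnt = 14  [B.env - 8]
31. n10.lab = "nvky"  [B.pre ++ "y"]
32. n19.fin = "xr"  [terminal]
33. n20.off = false  [terminal]
34. n18.cnt = 1  [len(d.fin) - 1]
35. n18.lab = "xrm"  [d.fin ++ "m"]
36. n9.env = -6  [A₀.cnt + A₁.cnt - 21]
37. n9.pre = "xrmnvky"  [A₁.lab ++ A₀.lab]
38. n0.depth = -4  [S₁.sig + 3]
39. n0.sig = 25  [S₁.sig + S₁.depth + 9]

"xrmnvky"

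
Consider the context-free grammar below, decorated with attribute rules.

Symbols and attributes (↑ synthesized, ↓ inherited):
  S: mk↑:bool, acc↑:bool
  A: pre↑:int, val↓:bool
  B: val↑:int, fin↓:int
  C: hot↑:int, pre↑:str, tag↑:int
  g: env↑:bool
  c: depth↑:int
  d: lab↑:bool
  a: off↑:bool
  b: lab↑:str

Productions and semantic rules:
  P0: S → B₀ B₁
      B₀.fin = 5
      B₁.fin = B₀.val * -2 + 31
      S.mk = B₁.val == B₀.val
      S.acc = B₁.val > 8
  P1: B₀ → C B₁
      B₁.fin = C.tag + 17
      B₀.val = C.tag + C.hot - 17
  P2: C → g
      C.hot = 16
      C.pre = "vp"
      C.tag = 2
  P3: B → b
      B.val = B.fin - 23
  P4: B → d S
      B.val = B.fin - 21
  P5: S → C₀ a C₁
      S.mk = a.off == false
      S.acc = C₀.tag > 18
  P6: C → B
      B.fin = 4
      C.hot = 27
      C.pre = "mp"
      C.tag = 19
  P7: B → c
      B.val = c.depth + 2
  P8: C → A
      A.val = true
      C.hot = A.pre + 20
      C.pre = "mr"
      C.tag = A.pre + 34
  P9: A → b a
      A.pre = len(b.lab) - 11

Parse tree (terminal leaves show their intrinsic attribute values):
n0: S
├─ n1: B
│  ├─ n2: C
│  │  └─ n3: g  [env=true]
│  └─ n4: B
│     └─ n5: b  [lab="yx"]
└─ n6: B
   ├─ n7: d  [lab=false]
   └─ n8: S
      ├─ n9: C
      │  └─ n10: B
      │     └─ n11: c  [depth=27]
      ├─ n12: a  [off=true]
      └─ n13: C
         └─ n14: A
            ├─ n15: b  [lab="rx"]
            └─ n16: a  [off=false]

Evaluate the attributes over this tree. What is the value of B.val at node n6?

8

1. n1.fin = 5  [5]
2. n3.env = true  [terminal]
3. n2.hot = 16  [16]
4. n2.pre = "vp"  ["vp"]
5. n2.tag = 2  [2]
6. n4.fin = 19  [C.tag + 17]
7. n5.lab = "yx"  [terminal]
8. n4.val = -4  [B.fin - 23]
9. n1.val = 1  [C.tag + C.hot - 17]
10. n6.fin = 29  [B₀.val * -2 + 31]
11. n7.lab = false  [terminal]
12. n10.fin = 4  [4]
13. n11.depth = 27  [terminal]
14. n10.val = 29  [c.depth + 2]
15. n9.hot = 27  [27]
16. n9.pre = "mp"  ["mp"]
17. n9.tag = 19  [19]
18. n12.off = true  [terminal]
19. n14.val = true  [true]
20. n15.lab = "rx"  [terminal]
21. n16.off = false  [terminal]
22. n14.pre = -9  [len(b.lab) - 11]
23. n13.hot = 11  [A.pre + 20]
24. n13.pre = "mr"  ["mr"]
25. n13.tag = 25  [A.pre + 34]
26. n8.mk = false  [a.off == false]
27. n8.acc = true  [C₀.tag > 18]
28. n6.val = 8  [B.fin - 21]
29. n0.mk = false  [B₁.val == B₀.val]
30. n0.acc = false  [B₁.val > 8]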